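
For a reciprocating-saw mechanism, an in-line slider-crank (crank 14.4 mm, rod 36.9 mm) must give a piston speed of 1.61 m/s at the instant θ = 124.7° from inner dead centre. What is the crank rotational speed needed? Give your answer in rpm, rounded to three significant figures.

1700

For an in-line slider-crank, |v_piston| = rω|sinθ|·[1 + r cosθ/√(L² − r² sin²θ)].
With r = 0.0144 m, L = 0.0369 m, θ = 124.7°: the bracketed kinematic factor |dx/dθ| = 0.009062 m.
ω = v/|dx/dθ| = 1.61/0.009062 = 177.67 rad/s.
N = 60ω/(2π) = 1696.6 rpm.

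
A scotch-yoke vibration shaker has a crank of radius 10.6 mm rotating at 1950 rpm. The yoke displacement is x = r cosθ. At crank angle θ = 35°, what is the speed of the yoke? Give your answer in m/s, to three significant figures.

1.24

ω = 204.2 rad/s (from 1950 rpm).
x = r cosθ ⇒ ẋ = −rω sinθ.
|v| = rω|sinθ| = 0.0106·204.2·|sin 35°| = 1.2415 m/s.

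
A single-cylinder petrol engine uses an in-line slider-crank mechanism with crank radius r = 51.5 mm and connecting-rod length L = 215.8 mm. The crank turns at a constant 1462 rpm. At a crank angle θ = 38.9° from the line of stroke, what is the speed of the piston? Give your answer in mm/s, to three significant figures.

5880

ω = 2π·1462/60 = 153.1 rad/s
For an in-line slider-crank, x = r cosθ + √(L² − r² sin²θ), so v = −rω sinθ·[1 + r cosθ/√(L² − r² sin²θ)].
With r = 0.0515 m, L = 0.2158 m, θ = 38.9°: √(L² − r² sin²θ) = 0.21336 m.
v = −0.0515·153.1·0.62796·[1 + 0.0515·0.77824/0.21336] = -5.8814 m/s.
|v| = 5.8814 m/s = 5881.4 mm/s.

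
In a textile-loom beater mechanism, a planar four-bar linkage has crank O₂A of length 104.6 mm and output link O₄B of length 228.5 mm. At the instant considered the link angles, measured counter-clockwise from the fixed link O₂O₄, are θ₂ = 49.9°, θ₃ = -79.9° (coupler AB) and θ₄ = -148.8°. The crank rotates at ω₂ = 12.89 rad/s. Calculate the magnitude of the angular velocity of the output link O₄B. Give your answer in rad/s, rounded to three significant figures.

4.86

ω₂ = 12.89 rad/s
Differentiating the loop-closure r₂e^{iθ₂}+r₃e^{iθ₃}=r₁+r₄e^{iθ₄} gives r₂ω₂e^{iθ₂}+r₃ω₃e^{iθ₃}=r₄ω₄e^{iθ₄}.
Eliminating the other unknown: ω₄ = r₂ω₂ sin(θ₂−θ₃) / [r₄ sin(θ₄−θ₃)].
Numerator sine = +0.76828; denominator sine = -0.93295.
Result = 0.1046·12.89·(+0.76828) / (0.2285·(-0.93295)) = -4.8591 rad/s; magnitude 4.8591 rad/s.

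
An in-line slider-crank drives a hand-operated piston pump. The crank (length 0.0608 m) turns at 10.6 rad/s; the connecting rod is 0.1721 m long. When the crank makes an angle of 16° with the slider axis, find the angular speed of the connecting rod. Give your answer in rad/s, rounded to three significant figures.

3.62

ω = 10.6 rad/s
The rod makes angle φ with the slider axis where L sinφ = r sinθ; differentiating, L cosφ·φ̇ = r ω cosθ.
L cosφ = √(L² − r² sin²θ) = 0.17128 m.
|ω_rod| = r ω |cosθ| / √(L² − r² sin²θ) = 0.0608·10.6·0.96126/0.17128 = 3.6169 rad/s.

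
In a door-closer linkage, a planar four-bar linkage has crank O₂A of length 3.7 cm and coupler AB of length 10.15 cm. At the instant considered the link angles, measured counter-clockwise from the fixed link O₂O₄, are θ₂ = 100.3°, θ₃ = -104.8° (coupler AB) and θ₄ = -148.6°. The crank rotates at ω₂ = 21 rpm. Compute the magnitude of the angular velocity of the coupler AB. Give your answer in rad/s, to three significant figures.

1.08

ω₂ = 2.199 rad/s (from 21 rpm).
Differentiating the loop-closure r₂e^{iθ₂}+r₃e^{iθ₃}=r₁+r₄e^{iθ₄} gives r₂ω₂e^{iθ₂}+r₃ω₃e^{iθ₃}=r₄ω₄e^{iθ₄}.
Eliminating the other unknown: ω₃ = r₂ω₂ sin(θ₄−θ₂) / [r₃ sin(θ₃−θ₄)].
Numerator sine = +0.93295; denominator sine = +0.69214.
Result = 0.037·2.199·(+0.93295) / (0.1015·(+0.69214)) = +1.0806 rad/s; magnitude 1.0806 rad/s.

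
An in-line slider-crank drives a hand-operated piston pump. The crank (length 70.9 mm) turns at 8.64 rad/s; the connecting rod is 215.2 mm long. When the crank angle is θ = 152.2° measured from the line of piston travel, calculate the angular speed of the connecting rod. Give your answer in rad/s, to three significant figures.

ω = 8.64 rad/s
The rod makes angle φ with the slider axis where L sinφ = r sinθ; differentiating, L cosφ·φ̇ = r ω cosθ.
L cosφ = √(L² − r² sin²θ) = 0.21264 m.
|ω_rod| = r ω |cosθ| / √(L² − r² sin²θ) = 0.0709·8.64·0.88458/0.21264 = 2.5483 rad/s.

2.55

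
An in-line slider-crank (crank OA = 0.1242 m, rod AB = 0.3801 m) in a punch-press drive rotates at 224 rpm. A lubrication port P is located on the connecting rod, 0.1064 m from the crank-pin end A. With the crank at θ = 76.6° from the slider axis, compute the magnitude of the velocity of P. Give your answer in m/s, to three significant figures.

2.94

ω = 23.46 rad/s.  Crank-pin speed |V_A| = rω = 2.9134 m/s, perpendicular to OA.
Rod angle: sinφ = −(r/L) sinθ ⇒ φ = -18.534°; ω_rod = −rω cosθ/√(L²−r²sin²θ) = -1.8735 rad/s.
V_P = V_A + ω_rod × AP, with AP = 0.1064 m along the rod.
Components: V_Px = −rω sinθ − a·ω_rod·sinφ = -2.8974 m/s;  V_Py = rω cosθ + a·ω_rod·cosφ = +0.48617 m/s.
|V_P| = √(V_Px² + V_Py²) = 2.9379 m/s.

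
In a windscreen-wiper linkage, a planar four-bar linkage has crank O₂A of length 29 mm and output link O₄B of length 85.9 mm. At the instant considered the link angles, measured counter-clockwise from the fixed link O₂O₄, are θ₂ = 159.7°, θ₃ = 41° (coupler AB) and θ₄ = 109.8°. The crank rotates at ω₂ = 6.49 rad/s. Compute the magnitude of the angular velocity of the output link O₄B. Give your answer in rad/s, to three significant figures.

ω₂ = 6.49 rad/s
Differentiating the loop-closure r₂e^{iθ₂}+r₃e^{iθ₃}=r₁+r₄e^{iθ₄} gives r₂ω₂e^{iθ₂}+r₃ω₃e^{iθ₃}=r₄ω₄e^{iθ₄}.
Eliminating the other unknown: ω₄ = r₂ω₂ sin(θ₂−θ₃) / [r₄ sin(θ₄−θ₃)].
Numerator sine = +0.87715; denominator sine = +0.93232.
Result = 0.029·6.49·(+0.87715) / (0.0859·(+0.93232)) = +2.0614 rad/s; magnitude 2.0614 rad/s.

2.06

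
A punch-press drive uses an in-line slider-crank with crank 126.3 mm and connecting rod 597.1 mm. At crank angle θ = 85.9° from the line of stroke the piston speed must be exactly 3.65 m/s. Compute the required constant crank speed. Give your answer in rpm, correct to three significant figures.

For an in-line slider-crank, |v_piston| = rω|sinθ|·[1 + r cosθ/√(L² − r² sin²θ)].
With r = 0.1263 m, L = 0.5971 m, θ = 85.9°: the bracketed kinematic factor |dx/dθ| = 0.12793 m.
ω = v/|dx/dθ| = 3.65/0.12793 = 28.532 rad/s.
N = 60ω/(2π) = 272.46 rpm.

272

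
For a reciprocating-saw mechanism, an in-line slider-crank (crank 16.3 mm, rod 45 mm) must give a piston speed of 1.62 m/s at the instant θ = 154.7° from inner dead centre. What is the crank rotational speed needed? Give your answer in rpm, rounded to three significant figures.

3320

For an in-line slider-crank, |v_piston| = rω|sinθ|·[1 + r cosθ/√(L² − r² sin²θ)].
With r = 0.0163 m, L = 0.045 m, θ = 154.7°: the bracketed kinematic factor |dx/dθ| = 0.0046569 m.
ω = v/|dx/dθ| = 1.62/0.0046569 = 347.87 rad/s.
N = 60ω/(2π) = 3321.9 rpm.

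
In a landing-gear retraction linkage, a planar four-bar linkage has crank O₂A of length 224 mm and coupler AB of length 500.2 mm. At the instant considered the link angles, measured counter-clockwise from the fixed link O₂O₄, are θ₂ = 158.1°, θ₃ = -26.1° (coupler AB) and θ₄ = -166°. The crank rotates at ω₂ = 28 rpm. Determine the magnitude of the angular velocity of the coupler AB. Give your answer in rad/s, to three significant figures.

1.20

ω₂ = 2.932 rad/s (from 28 rpm).
Differentiating the loop-closure r₂e^{iθ₂}+r₃e^{iθ₃}=r₁+r₄e^{iθ₄} gives r₂ω₂e^{iθ₂}+r₃ω₃e^{iθ₃}=r₄ω₄e^{iθ₄}.
Eliminating the other unknown: ω₃ = r₂ω₂ sin(θ₄−θ₂) / [r₃ sin(θ₃−θ₄)].
Numerator sine = +0.58637; denominator sine = +0.64412.
Result = 0.224·2.932·(+0.58637) / (0.5002·(+0.64412)) = +1.1954 rad/s; magnitude 1.1954 rad/s.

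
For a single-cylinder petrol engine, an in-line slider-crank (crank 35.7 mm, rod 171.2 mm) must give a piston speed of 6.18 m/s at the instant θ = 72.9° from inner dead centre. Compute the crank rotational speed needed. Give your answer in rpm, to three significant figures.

1630

For an in-line slider-crank, |v_piston| = rω|sinθ|·[1 + r cosθ/√(L² − r² sin²θ)].
With r = 0.0357 m, L = 0.1712 m, θ = 72.9°: the bracketed kinematic factor |dx/dθ| = 0.036257 m.
ω = v/|dx/dθ| = 6.18/0.036257 = 170.45 rad/s.
N = 60ω/(2π) = 1627.7 rpm.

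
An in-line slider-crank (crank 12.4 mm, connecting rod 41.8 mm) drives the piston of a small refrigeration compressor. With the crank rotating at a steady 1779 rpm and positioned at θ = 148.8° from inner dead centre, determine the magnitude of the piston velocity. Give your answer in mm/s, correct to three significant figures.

ω = 2π·1779/60 = 186.3 rad/s
For an in-line slider-crank, x = r cosθ + √(L² − r² sin²θ), so v = −rω sinθ·[1 + r cosθ/√(L² − r² sin²θ)].
With r = 0.0124 m, L = 0.0418 m, θ = 148.8°: √(L² − r² sin²θ) = 0.041303 m.
v = −0.0124·186.3·0.51803·[1 + 0.0124·-0.85536/0.041303] = -0.88938 m/s.
|v| = 0.88938 m/s = 889.38 mm/s.

889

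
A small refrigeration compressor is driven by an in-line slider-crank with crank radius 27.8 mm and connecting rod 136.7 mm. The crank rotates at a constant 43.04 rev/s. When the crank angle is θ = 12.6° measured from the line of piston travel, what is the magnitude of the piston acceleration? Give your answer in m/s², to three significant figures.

2360

ω = 2π·43 = 270.4 rad/s
x(θ) = r cosθ + √(L² − r² sin²θ); with ω constant, a = ω²·d²x/dθ².
d²x/dθ² = −r cosθ − r²(cos2θ)/√u − r⁴ sin²2θ/(4u^{3/2}),  u = L² − r² sin²θ = 0.0186501 m².
Substituting r = 0.0278 m, L = 0.1367 m, θ = 12.6°: d²x/dθ² = -0.032262 m.
a = ω²·d²x/dθ² = (270.4)²·(-0.032262) = -2359.3 m/s²;  |a| = 2359.3 m/s².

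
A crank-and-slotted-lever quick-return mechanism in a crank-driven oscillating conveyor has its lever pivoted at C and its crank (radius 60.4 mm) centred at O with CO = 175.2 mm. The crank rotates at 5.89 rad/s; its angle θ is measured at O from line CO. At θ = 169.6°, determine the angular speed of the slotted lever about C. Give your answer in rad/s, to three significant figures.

2.94

ω = 5.89 rad/s
Crank pin A relative to C: A = (d + r cosθ, r sinθ); lever angle φ = atan2(r sinθ, d + r cosθ).
Differentiating tanφ: φ̇ = rω(d cosθ + r)/(d² + r² + 2dr cosθ).
d² + r² + 2dr cosθ = |CA|² = 0.0135267 m²;  d cosθ + r = -0.11192 m.
|ω_lever| = |0.0604·5.89·-0.11192| / 0.0135267 = 2.9436 rad/s.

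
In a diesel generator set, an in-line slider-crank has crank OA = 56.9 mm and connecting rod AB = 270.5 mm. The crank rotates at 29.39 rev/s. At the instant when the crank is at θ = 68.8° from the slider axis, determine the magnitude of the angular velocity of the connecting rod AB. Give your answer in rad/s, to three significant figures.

ω = 184.7 rad/s (converted from 29.39 rev/s).
The rod makes angle φ with the slider axis where L sinφ = r sinθ; differentiating, L cosφ·φ̇ = r ω cosθ.
L cosφ = √(L² − r² sin²θ) = 0.26525 m.
|ω_rod| = r ω |cosθ| / √(L² − r² sin²θ) = 0.0569·184.7·0.36162/0.26525 = 14.325 rad/s.

14.3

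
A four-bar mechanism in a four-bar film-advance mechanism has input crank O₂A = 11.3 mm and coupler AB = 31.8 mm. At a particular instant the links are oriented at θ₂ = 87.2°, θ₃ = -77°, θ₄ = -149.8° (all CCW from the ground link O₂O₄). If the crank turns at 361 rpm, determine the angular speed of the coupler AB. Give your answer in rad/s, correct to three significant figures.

ω₂ = 37.8 rad/s (from 361 rpm).
Differentiating the loop-closure r₂e^{iθ₂}+r₃e^{iθ₃}=r₁+r₄e^{iθ₄} gives r₂ω₂e^{iθ₂}+r₃ω₃e^{iθ₃}=r₄ω₄e^{iθ₄}.
Eliminating the other unknown: ω₃ = r₂ω₂ sin(θ₄−θ₂) / [r₃ sin(θ₃−θ₄)].
Numerator sine = +0.83867; denominator sine = +0.95528.
Result = 0.0113·37.8·(+0.83867) / (0.0318·(+0.95528)) = +11.794 rad/s; magnitude 11.794 rad/s.

11.8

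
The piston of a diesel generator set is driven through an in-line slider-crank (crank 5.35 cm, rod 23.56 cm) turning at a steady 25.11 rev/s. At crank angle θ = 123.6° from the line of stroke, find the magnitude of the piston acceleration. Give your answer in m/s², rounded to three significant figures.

853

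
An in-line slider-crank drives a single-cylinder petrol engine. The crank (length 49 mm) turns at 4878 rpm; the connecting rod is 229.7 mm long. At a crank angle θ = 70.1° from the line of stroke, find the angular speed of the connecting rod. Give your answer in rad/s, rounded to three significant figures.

ω = 510.8 rad/s (converted from 4878 rpm).
The rod makes angle φ with the slider axis where L sinφ = r sinθ; differentiating, L cosφ·φ̇ = r ω cosθ.
L cosφ = √(L² − r² sin²θ) = 0.22503 m.
|ω_rod| = r ω |cosθ| / √(L² − r² sin²θ) = 0.049·510.8·0.34038/0.22503 = 37.86 rad/s.

37.9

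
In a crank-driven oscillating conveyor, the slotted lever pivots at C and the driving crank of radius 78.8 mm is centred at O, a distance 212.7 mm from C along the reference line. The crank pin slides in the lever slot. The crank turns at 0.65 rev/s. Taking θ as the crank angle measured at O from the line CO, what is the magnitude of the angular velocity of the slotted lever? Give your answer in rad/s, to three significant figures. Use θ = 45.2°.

ω = 4.084 rad/s (from 0.65 rev/s).
Crank pin A relative to C: A = (d + r cosθ, r sinθ); lever angle φ = atan2(r sinθ, d + r cosθ).
Differentiating tanφ: φ̇ = rω(d cosθ + r)/(d² + r² + 2dr cosθ).
d² + r² + 2dr cosθ = |CA|² = 0.0750711 m²;  d cosθ + r = +0.22868 m.
|ω_lever| = |0.0788·4.084·+0.22868| / 0.0750711 = 0.98032 rad/s.

0.980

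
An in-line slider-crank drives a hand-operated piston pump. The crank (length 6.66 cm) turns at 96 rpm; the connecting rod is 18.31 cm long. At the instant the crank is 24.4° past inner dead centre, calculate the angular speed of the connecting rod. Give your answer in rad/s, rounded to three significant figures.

ω = 10.05 rad/s (converted from 96 rpm).
The rod makes angle φ with the slider axis where L sinφ = r sinθ; differentiating, L cosφ·φ̇ = r ω cosθ.
L cosφ = √(L² − r² sin²θ) = 0.18102 m.
|ω_rod| = r ω |cosθ| / √(L² − r² sin²θ) = 0.0666·10.05·0.91068/0.18102 = 3.3683 rad/s.

3.37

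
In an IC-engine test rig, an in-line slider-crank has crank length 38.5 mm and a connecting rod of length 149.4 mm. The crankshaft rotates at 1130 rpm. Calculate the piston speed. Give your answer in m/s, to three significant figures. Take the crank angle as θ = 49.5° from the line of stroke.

ω = 2π·1130/60 = 118.3 rad/s
For an in-line slider-crank, x = r cosθ + √(L² − r² sin²θ), so v = −rω sinθ·[1 + r cosθ/√(L² − r² sin²θ)].
With r = 0.0385 m, L = 0.1494 m, θ = 49.5°: √(L² − r² sin²θ) = 0.1465 m.
v = −0.0385·118.3·0.76041·[1 + 0.0385·0.64945/0.1465] = -4.0555 m/s.
|v| = 4.0555 m/s.

4.06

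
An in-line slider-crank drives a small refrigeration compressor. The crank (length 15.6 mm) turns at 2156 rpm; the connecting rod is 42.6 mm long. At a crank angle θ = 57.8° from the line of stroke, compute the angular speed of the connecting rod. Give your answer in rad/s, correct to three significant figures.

ω = 225.8 rad/s (converted from 2156 rpm).
The rod makes angle φ with the slider axis where L sinφ = r sinθ; differentiating, L cosφ·φ̇ = r ω cosθ.
L cosφ = √(L² − r² sin²θ) = 0.040503 m.
|ω_rod| = r ω |cosθ| / √(L² − r² sin²θ) = 0.0156·225.8·0.53288/0.040503 = 46.338 rad/s.

46.3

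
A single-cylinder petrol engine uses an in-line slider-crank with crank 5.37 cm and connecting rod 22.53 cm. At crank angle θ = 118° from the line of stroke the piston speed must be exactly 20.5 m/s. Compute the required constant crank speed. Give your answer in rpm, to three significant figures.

4660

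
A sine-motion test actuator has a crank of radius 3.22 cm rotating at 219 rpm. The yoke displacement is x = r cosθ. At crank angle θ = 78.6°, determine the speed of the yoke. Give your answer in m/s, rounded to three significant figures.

0.724

ω = 22.93 rad/s (from 219 rpm).
x = r cosθ ⇒ ẋ = −rω sinθ.
|v| = rω|sinθ| = 0.0322·22.93·|sin 78.6°| = 0.72389 m/s.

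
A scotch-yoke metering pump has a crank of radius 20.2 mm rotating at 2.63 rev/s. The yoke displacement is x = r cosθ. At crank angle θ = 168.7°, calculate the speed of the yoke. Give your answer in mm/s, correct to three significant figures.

65.4

ω = 16.52 rad/s (from 2.63 rev/s).
x = r cosθ ⇒ ẋ = −rω sinθ.
|v| = rω|sinθ| = 0.0202·16.52·|sin 168.7°| = 0.065407 m/s = 65.407 mm/s.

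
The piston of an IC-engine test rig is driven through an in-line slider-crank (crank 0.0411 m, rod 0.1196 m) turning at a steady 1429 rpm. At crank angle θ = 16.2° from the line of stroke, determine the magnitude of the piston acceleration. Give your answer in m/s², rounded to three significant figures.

ω = 2π·1429/60 = 149.6 rad/s
x(θ) = r cosθ + √(L² − r² sin²θ); with ω constant, a = ω²·d²x/dθ².
d²x/dθ² = −r cosθ − r²(cos2θ)/√u − r⁴ sin²2θ/(4u^{3/2}),  u = L² − r² sin²θ = 0.0141727 m².
Substituting r = 0.0411 m, L = 0.1196 m, θ = 16.2°: d²x/dθ² = -0.05157 m.
a = ω²·d²x/dθ² = (149.6)²·(-0.05157) = -1154.8 m/s²;  |a| = 1154.8 m/s².

1150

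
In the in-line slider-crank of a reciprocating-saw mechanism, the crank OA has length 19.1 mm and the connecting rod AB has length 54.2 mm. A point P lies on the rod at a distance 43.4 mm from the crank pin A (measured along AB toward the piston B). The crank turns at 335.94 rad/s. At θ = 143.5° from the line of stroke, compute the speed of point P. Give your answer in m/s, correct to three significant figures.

3.11

ω = 335.9 rad/s.  Crank-pin speed |V_A| = rω = 6.4165 m/s, perpendicular to OA.
Rod angle: sinφ = −(r/L) sinθ ⇒ φ = -12.100°; ω_rod = −rω cosθ/√(L²−r²sin²θ) = +97.327 rad/s.
V_P = V_A + ω_rod × AP, with AP = 0.0434 m along the rod.
Components: V_Px = −rω sinθ − a·ω_rod·sinφ = -2.9312 m/s;  V_Py = rω cosθ + a·ω_rod·cosφ = -1.0278 m/s.
|V_P| = √(V_Px² + V_Py²) = 3.1062 m/s.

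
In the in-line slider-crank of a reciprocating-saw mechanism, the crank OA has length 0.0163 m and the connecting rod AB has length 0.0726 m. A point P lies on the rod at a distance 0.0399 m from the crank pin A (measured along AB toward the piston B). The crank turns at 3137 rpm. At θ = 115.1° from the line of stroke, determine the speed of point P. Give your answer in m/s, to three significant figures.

4.70

ω = 328.5 rad/s.  Crank-pin speed |V_A| = rω = 5.3546 m/s, perpendicular to OA.
Rod angle: sinφ = −(r/L) sinθ ⇒ φ = -11.731°; ω_rod = −rω cosθ/√(L²−r²sin²θ) = +31.954 rad/s.
V_P = V_A + ω_rod × AP, with AP = 0.0399 m along the rod.
Components: V_Px = −rω sinθ − a·ω_rod·sinφ = -4.5898 m/s;  V_Py = rω cosθ + a·ω_rod·cosφ = -1.0231 m/s.
|V_P| = √(V_Px² + V_Py²) = 4.7024 m/s.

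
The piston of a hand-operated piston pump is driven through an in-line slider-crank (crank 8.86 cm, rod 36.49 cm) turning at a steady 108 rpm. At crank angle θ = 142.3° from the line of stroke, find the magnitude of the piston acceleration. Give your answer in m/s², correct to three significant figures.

8.23

ω = 2π·108/60 = 11.31 rad/s
x(θ) = r cosθ + √(L² − r² sin²θ); with ω constant, a = ω²·d²x/dθ².
d²x/dθ² = −r cosθ − r²(cos2θ)/√u − r⁴ sin²2θ/(4u^{3/2}),  u = L² − r² sin²θ = 0.130216 m².
Substituting r = 0.0886 m, L = 0.3649 m, θ = 142.3°: d²x/dθ² = +0.064312 m.
a = ω²·d²x/dθ² = (11.31)²·(+0.064312) = +8.2261 m/s²;  |a| = 8.2261 m/s².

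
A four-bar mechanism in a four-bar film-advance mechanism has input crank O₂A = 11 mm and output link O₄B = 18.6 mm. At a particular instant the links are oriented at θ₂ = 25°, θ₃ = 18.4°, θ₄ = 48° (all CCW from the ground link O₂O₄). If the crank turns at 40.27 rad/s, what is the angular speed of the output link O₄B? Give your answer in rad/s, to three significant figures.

5.54

ω₂ = 40.27 rad/s
Differentiating the loop-closure r₂e^{iθ₂}+r₃e^{iθ₃}=r₁+r₄e^{iθ₄} gives r₂ω₂e^{iθ₂}+r₃ω₃e^{iθ₃}=r₄ω₄e^{iθ₄}.
Eliminating the other unknown: ω₄ = r₂ω₂ sin(θ₂−θ₃) / [r₄ sin(θ₄−θ₃)].
Numerator sine = +0.11494; denominator sine = +0.49394.
Result = 0.011·40.27·(+0.11494) / (0.0186·(+0.49394)) = +5.5417 rad/s; magnitude 5.5417 rad/s.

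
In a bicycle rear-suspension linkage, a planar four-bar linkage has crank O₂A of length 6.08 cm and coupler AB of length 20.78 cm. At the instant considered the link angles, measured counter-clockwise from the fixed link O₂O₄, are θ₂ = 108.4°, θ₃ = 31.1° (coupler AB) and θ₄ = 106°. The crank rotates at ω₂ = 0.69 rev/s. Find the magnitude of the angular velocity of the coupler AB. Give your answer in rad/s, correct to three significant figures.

0.0550

ω₂ = 4.335 rad/s (from 0.69 rev/s).
Differentiating the loop-closure r₂e^{iθ₂}+r₃e^{iθ₃}=r₁+r₄e^{iθ₄} gives r₂ω₂e^{iθ₂}+r₃ω₃e^{iθ₃}=r₄ω₄e^{iθ₄}.
Eliminating the other unknown: ω₃ = r₂ω₂ sin(θ₄−θ₂) / [r₃ sin(θ₃−θ₄)].
Numerator sine = -0.04188; denominator sine = -0.96547.
Result = 0.0608·4.335·(-0.04188) / (0.2078·(-0.96547)) = +0.055018 rad/s; magnitude 0.055018 rad/s.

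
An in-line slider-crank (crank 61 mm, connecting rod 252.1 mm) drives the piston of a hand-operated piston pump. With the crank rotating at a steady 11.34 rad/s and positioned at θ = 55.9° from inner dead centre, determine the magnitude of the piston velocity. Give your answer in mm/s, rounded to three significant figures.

652

ω = 11.34 rad/s
For an in-line slider-crank, x = r cosθ + √(L² − r² sin²θ), so v = −rω sinθ·[1 + r cosθ/√(L² − r² sin²θ)].
With r = 0.061 m, L = 0.2521 m, θ = 55.9°: √(L² − r² sin²θ) = 0.24699 m.
v = −0.061·11.34·0.82806·[1 + 0.061·0.56064/0.24699] = -0.65212 m/s.
|v| = 0.65212 m/s = 652.12 mm/s.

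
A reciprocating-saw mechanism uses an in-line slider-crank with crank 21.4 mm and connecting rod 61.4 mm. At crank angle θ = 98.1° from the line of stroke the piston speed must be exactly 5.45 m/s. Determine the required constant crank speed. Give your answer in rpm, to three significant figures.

For an in-line slider-crank, |v_piston| = rω|sinθ|·[1 + r cosθ/√(L² − r² sin²θ)].
With r = 0.0214 m, L = 0.0614 m, θ = 98.1°: the bracketed kinematic factor |dx/dθ| = 0.020078 m.
ω = v/|dx/dθ| = 5.45/0.020078 = 271.44 rad/s.
N = 60ω/(2π) = 2592.1 rpm.

2590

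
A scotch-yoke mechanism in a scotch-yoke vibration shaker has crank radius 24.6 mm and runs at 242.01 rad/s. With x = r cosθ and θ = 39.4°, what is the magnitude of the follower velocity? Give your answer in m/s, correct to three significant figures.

3.78

ω = 242 rad/s
x = r cosθ ⇒ ẋ = −rω sinθ.
|v| = rω|sinθ| = 0.0246·242·|sin 39.4°| = 3.7788 m/s.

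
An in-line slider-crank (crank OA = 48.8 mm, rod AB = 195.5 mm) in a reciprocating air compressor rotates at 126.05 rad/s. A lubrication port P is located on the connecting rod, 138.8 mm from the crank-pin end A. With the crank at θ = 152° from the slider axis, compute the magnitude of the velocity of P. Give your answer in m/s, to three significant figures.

2.90

ω = 126 rad/s.  Crank-pin speed |V_A| = rω = 6.1512 m/s, perpendicular to OA.
Rod angle: sinφ = −(r/L) sinθ ⇒ φ = -6.730°; ω_rod = −rω cosθ/√(L²−r²sin²θ) = +27.974 rad/s.
V_P = V_A + ω_rod × AP, with AP = 0.1388 m along the rod.
Components: V_Px = −rω sinθ − a·ω_rod·sinφ = -2.4328 m/s;  V_Py = rω cosθ + a·ω_rod·cosφ = -1.5752 m/s.
|V_P| = √(V_Px² + V_Py²) = 2.8982 m/s.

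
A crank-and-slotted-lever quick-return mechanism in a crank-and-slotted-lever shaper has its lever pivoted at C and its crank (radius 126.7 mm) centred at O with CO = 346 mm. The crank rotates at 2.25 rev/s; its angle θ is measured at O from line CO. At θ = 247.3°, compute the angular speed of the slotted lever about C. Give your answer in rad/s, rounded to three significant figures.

0.120

ω = 14.14 rad/s (from 2.25 rev/s).
Crank pin A relative to C: A = (d + r cosθ, r sinθ); lever angle φ = atan2(r sinθ, d + r cosθ).
Differentiating tanφ: φ̇ = rω(d cosθ + r)/(d² + r² + 2dr cosθ).
d² + r² + 2dr cosθ = |CA|² = 0.101934 m²;  d cosθ + r = -0.0068235 m.
|ω_lever| = |0.1267·14.14·-0.0068235| / 0.101934 = 0.1199 rad/s.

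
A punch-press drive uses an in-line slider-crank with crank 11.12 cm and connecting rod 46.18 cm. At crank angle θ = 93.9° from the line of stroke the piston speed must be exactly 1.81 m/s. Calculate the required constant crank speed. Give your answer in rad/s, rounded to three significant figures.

For an in-line slider-crank, |v_piston| = rω|sinθ|·[1 + r cosθ/√(L² − r² sin²θ)].
With r = 0.1112 m, L = 0.4618 m, θ = 93.9°: the bracketed kinematic factor |dx/dθ| = 0.10907 m.
ω = v/|dx/dθ| = 1.81/0.10907 = 16.595 rad/s.

16.6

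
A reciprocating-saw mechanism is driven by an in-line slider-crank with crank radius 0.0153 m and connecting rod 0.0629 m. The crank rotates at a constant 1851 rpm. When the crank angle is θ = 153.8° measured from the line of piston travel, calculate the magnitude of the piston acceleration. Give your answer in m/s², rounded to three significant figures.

ω = 2π·1851/60 = 193.8 rad/s
x(θ) = r cosθ + √(L² − r² sin²θ); with ω constant, a = ω²·d²x/dθ².
d²x/dθ² = −r cosθ − r²(cos2θ)/√u − r⁴ sin²2θ/(4u^{3/2}),  u = L² − r² sin²θ = 0.00391078 m².
Substituting r = 0.0153 m, L = 0.0629 m, θ = 153.8°: d²x/dθ² = +0.011409 m.
a = ω²·d²x/dθ² = (193.8)²·(+0.011409) = +428.66 m/s²;  |a| = 428.66 m/s².

429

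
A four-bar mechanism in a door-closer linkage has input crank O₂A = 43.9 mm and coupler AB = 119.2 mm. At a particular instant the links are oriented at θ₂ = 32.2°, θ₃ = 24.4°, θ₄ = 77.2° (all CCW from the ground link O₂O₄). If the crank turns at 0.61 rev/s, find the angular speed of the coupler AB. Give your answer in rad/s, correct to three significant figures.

1.25

ω₂ = 3.833 rad/s (from 0.61 rev/s).
Differentiating the loop-closure r₂e^{iθ₂}+r₃e^{iθ₃}=r₁+r₄e^{iθ₄} gives r₂ω₂e^{iθ₂}+r₃ω₃e^{iθ₃}=r₄ω₄e^{iθ₄}.
Eliminating the other unknown: ω₃ = r₂ω₂ sin(θ₄−θ₂) / [r₃ sin(θ₃−θ₄)].
Numerator sine = +0.70711; denominator sine = -0.79653.
Result = 0.0439·3.833·(+0.70711) / (0.1192·(-0.79653)) = -1.2531 rad/s; magnitude 1.2531 rad/s.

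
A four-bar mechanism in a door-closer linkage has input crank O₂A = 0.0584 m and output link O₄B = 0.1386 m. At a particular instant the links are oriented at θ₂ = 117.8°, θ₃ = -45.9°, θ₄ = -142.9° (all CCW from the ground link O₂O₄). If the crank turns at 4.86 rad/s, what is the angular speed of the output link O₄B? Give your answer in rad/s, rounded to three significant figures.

0.579

ω₂ = 4.86 rad/s
Differentiating the loop-closure r₂e^{iθ₂}+r₃e^{iθ₃}=r₁+r₄e^{iθ₄} gives r₂ω₂e^{iθ₂}+r₃ω₃e^{iθ₃}=r₄ω₄e^{iθ₄}.
Eliminating the other unknown: ω₄ = r₂ω₂ sin(θ₂−θ₃) / [r₄ sin(θ₄−θ₃)].
Numerator sine = +0.28067; denominator sine = -0.99255.
Result = 0.0584·4.86·(+0.28067) / (0.1386·(-0.99255)) = -0.57906 rad/s; magnitude 0.57906 rad/s.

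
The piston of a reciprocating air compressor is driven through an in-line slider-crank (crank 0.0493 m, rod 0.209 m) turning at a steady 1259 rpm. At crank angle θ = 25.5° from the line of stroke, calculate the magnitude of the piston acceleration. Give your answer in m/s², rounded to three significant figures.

903

ω = 2π·1259/60 = 131.8 rad/s
x(θ) = r cosθ + √(L² − r² sin²θ); with ω constant, a = ω²·d²x/dθ².
d²x/dθ² = −r cosθ − r²(cos2θ)/√u − r⁴ sin²2θ/(4u^{3/2}),  u = L² − r² sin²θ = 0.0432305 m².
Substituting r = 0.0493 m, L = 0.209 m, θ = 25.5°: d²x/dθ² = -0.051953 m.
a = ω²·d²x/dθ² = (131.8)²·(-0.051953) = -903.07 m/s²;  |a| = 903.07 m/s².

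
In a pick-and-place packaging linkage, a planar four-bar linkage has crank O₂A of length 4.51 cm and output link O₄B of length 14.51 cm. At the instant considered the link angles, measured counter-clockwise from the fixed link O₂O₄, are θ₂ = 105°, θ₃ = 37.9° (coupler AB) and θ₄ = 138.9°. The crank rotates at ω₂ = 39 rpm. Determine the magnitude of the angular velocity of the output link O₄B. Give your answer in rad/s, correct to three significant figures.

1.19

ω₂ = 4.084 rad/s (from 39 rpm).
Differentiating the loop-closure r₂e^{iθ₂}+r₃e^{iθ₃}=r₁+r₄e^{iθ₄} gives r₂ω₂e^{iθ₂}+r₃ω₃e^{iθ₃}=r₄ω₄e^{iθ₄}.
Eliminating the other unknown: ω₄ = r₂ω₂ sin(θ₂−θ₃) / [r₄ sin(θ₄−θ₃)].
Numerator sine = +0.92119; denominator sine = +0.98163.
Result = 0.0451·4.084·(+0.92119) / (0.1451·(+0.98163)) = +1.1912 rad/s; magnitude 1.1912 rad/s.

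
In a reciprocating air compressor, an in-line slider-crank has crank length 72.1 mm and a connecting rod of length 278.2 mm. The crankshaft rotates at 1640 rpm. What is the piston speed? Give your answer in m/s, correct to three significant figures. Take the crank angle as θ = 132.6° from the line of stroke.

ω = 2π·1640/60 = 171.7 rad/s
For an in-line slider-crank, x = r cosθ + √(L² − r² sin²θ), so v = −rω sinθ·[1 + r cosθ/√(L² − r² sin²θ)].
With r = 0.0721 m, L = 0.2782 m, θ = 132.6°: √(L² − r² sin²θ) = 0.27309 m.
v = −0.0721·171.7·0.73610·[1 + 0.0721·-0.67688/0.27309] = -7.4859 m/s.
|v| = 7.4859 m/s.

7.49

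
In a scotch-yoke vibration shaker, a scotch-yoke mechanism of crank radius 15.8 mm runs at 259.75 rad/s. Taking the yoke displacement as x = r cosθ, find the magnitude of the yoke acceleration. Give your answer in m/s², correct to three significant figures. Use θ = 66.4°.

427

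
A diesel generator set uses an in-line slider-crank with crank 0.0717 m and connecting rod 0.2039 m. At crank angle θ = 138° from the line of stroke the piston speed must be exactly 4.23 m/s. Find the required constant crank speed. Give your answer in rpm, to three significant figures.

For an in-line slider-crank, |v_piston| = rω|sinθ|·[1 + r cosθ/√(L² − r² sin²θ)].
With r = 0.0717 m, L = 0.2039 m, θ = 138°: the bracketed kinematic factor |dx/dθ| = 0.035077 m.
ω = v/|dx/dθ| = 4.23/0.035077 = 120.59 rad/s.
N = 60ω/(2π) = 1151.6 rpm.

1150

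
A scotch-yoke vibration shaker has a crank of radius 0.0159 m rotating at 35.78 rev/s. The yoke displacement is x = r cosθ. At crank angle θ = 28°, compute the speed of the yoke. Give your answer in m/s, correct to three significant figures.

ω = 224.8 rad/s (from 35.78 rev/s).
x = r cosθ ⇒ ẋ = −rω sinθ.
|v| = rω|sinθ| = 0.0159·224.8·|sin 28°| = 1.6781 m/s.

1.68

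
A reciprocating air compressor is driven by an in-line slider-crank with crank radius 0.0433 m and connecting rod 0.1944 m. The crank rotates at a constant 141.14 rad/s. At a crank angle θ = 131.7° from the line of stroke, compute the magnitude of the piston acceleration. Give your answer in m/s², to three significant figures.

ω = 141.1 rad/s
x(θ) = r cosθ + √(L² − r² sin²θ); with ω constant, a = ω²·d²x/dθ².
d²x/dθ² = −r cosθ − r²(cos2θ)/√u − r⁴ sin²2θ/(4u^{3/2}),  u = L² − r² sin²θ = 0.0367462 m².
Substituting r = 0.0433 m, L = 0.1944 m, θ = 131.7°: d²x/dθ² = +0.029806 m.
a = ω²·d²x/dθ² = (141.1)²·(+0.029806) = +593.74 m/s²;  |a| = 593.74 m/s².

594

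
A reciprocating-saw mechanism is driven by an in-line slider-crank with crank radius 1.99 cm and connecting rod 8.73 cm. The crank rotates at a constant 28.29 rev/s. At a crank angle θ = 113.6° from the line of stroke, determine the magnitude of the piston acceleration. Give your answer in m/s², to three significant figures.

350

ω = 2π·28.3 = 177.8 rad/s
x(θ) = r cosθ + √(L² − r² sin²θ); with ω constant, a = ω²·d²x/dθ².
d²x/dθ² = −r cosθ − r²(cos2θ)/√u − r⁴ sin²2θ/(4u^{3/2}),  u = L² − r² sin²θ = 0.00728875 m².
Substituting r = 0.0199 m, L = 0.0873 m, θ = 113.6°: d²x/dθ² = +0.011085 m.
a = ω²·d²x/dθ² = (177.8)²·(+0.011085) = +350.22 m/s²;  |a| = 350.22 m/s².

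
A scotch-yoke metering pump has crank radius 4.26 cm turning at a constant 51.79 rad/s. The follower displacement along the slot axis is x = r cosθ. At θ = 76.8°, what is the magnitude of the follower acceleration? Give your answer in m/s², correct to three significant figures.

ω = 51.79 rad/s
x = r cosθ ⇒ ẍ = −rω² cosθ (ω constant).
|a| = rω²|cosθ| = 0.0426·(51.79)²·|cos 76.8°| = 26.092 m/s².

26.1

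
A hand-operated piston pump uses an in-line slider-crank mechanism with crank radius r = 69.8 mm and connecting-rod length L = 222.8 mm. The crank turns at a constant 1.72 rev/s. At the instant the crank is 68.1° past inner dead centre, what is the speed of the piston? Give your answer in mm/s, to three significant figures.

ω = 2π·1.72 = 10.81 rad/s
For an in-line slider-crank, x = r cosθ + √(L² − r² sin²θ), so v = −rω sinθ·[1 + r cosθ/√(L² − r² sin²θ)].
With r = 0.0698 m, L = 0.2228 m, θ = 68.1°: √(L² − r² sin²θ) = 0.21318 m.
v = −0.0698·10.81·0.92784·[1 + 0.0698·0.37299/0.21318] = -0.78537 m/s.
|v| = 0.78537 m/s = 785.37 mm/s.

785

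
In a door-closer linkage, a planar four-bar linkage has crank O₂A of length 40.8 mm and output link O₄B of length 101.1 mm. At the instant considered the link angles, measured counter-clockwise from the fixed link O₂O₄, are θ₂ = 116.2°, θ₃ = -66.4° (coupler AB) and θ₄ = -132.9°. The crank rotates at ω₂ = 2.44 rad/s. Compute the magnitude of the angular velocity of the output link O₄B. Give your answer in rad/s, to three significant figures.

0.0487

ω₂ = 2.44 rad/s
Differentiating the loop-closure r₂e^{iθ₂}+r₃e^{iθ₃}=r₁+r₄e^{iθ₄} gives r₂ω₂e^{iθ₂}+r₃ω₃e^{iθ₃}=r₄ω₄e^{iθ₄}.
Eliminating the other unknown: ω₄ = r₂ω₂ sin(θ₂−θ₃) / [r₄ sin(θ₄−θ₃)].
Numerator sine = -0.04536; denominator sine = -0.91706.
Result = 0.0408·2.44·(-0.04536) / (0.1011·(-0.91706)) = +0.048708 rad/s; magnitude 0.048708 rad/s.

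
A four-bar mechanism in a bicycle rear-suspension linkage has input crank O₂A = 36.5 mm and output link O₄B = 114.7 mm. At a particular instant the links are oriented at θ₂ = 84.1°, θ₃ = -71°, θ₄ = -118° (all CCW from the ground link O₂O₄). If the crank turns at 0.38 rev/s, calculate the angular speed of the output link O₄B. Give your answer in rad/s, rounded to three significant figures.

ω₂ = 2.388 rad/s (from 0.38 rev/s).
Differentiating the loop-closure r₂e^{iθ₂}+r₃e^{iθ₃}=r₁+r₄e^{iθ₄} gives r₂ω₂e^{iθ₂}+r₃ω₃e^{iθ₃}=r₄ω₄e^{iθ₄}.
Eliminating the other unknown: ω₄ = r₂ω₂ sin(θ₂−θ₃) / [r₄ sin(θ₄−θ₃)].
Numerator sine = +0.42104; denominator sine = -0.73135.
Result = 0.0365·2.388·(+0.42104) / (0.1147·(-0.73135)) = -0.43741 rad/s; magnitude 0.43741 rad/s.

0.437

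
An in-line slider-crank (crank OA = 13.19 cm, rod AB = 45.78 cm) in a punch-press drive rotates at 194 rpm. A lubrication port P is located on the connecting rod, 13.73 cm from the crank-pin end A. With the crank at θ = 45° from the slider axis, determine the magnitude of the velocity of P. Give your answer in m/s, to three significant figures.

ω = 20.32 rad/s.  Crank-pin speed |V_A| = rω = 2.6796 m/s, perpendicular to OA.
Rod angle: sinφ = −(r/L) sinθ ⇒ φ = -11.755°; ω_rod = −rω cosθ/√(L²−r²sin²θ) = -4.2276 rad/s.
V_P = V_A + ω_rod × AP, with AP = 0.1373 m along the rod.
Components: V_Px = −rω sinθ − a·ω_rod·sinφ = -2.013 m/s;  V_Py = rω cosθ + a·ω_rod·cosφ = +1.3265 m/s.
|V_P| = √(V_Px² + V_Py²) = 2.4108 m/s.

2.41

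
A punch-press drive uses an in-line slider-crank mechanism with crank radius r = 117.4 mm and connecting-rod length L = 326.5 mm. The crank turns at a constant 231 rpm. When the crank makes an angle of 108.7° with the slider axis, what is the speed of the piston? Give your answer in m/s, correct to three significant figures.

2.36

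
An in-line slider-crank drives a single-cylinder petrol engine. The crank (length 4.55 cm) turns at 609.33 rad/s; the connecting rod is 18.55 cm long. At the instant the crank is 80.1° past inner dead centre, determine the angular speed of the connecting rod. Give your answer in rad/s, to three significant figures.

26.5

ω = 609.3 rad/s
The rod makes angle φ with the slider axis where L sinφ = r sinθ; differentiating, L cosφ·φ̇ = r ω cosθ.
L cosφ = √(L² − r² sin²θ) = 0.18 m.
|ω_rod| = r ω |cosθ| / √(L² − r² sin²θ) = 0.0455·609.3·0.17193/0.18 = 26.481 rad/s.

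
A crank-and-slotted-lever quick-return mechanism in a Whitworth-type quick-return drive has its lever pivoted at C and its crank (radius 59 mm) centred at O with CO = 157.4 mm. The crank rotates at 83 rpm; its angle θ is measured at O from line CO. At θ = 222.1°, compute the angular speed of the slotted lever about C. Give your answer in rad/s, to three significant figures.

ω = 8.692 rad/s (from 83 rpm).
Crank pin A relative to C: A = (d + r cosθ, r sinθ); lever angle φ = atan2(r sinθ, d + r cosθ).
Differentiating tanφ: φ̇ = rω(d cosθ + r)/(d² + r² + 2dr cosθ).
d² + r² + 2dr cosθ = |CA|² = 0.0144749 m²;  d cosθ + r = -0.057787 m.
|ω_lever| = |0.059·8.692·-0.057787| / 0.0144749 = 2.0473 rad/s.

2.05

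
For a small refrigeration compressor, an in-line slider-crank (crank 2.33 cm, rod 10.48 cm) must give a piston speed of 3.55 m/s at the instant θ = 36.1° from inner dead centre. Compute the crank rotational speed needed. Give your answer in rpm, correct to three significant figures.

For an in-line slider-crank, |v_piston| = rω|sinθ|·[1 + r cosθ/√(L² − r² sin²θ)].
With r = 0.0233 m, L = 0.1048 m, θ = 36.1°: the bracketed kinematic factor |dx/dθ| = 0.016216 m.
ω = v/|dx/dθ| = 3.55/0.016216 = 218.92 rad/s.
N = 60ω/(2π) = 2090.5 rpm.

2090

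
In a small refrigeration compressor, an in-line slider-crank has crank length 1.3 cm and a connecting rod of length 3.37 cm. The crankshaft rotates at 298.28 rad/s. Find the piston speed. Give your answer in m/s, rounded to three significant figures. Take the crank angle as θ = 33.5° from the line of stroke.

ω = 298.3 rad/s
For an in-line slider-crank, x = r cosθ + √(L² − r² sin²θ), so v = −rω sinθ·[1 + r cosθ/√(L² − r² sin²θ)].
With r = 0.013 m, L = 0.0337 m, θ = 33.5°: √(L² − r² sin²θ) = 0.032927 m.
v = −0.013·298.3·0.55194·[1 + 0.013·0.83389/0.032927] = -2.8448 m/s.
|v| = 2.8448 m/s.

2.84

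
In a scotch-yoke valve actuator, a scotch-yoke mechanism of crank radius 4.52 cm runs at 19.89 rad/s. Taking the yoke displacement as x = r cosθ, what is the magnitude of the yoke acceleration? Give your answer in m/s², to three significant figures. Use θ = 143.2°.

ω = 19.89 rad/s
x = r cosθ ⇒ ẍ = −rω² cosθ (ω constant).
|a| = rω²|cosθ| = 0.0452·(19.89)²·|cos 143.2°| = 14.318 m/s².

14.3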